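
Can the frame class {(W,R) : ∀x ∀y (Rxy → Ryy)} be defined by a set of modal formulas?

Yes — defined by □(□q → q)

This is a Sahlqvist condition; the T□ axiom □(□q → q) defines it.
Suppose □(□q→q) is valid. Take Rxy and set V(q)={w : Ryw}. Then at y, □q holds; since □(□q→q) at x, □q→q at y, so q at y, i.e. Ryy.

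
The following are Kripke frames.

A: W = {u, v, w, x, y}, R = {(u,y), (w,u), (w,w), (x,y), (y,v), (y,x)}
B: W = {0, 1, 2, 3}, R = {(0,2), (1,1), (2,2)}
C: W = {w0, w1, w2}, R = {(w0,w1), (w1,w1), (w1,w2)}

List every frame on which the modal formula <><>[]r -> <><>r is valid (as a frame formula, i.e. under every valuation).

This is the axiom for a generalized confluence (Geach) condition; its first-order frame correspondent is forall x forall y (x R^2 y -> exists w (yRw & x R^2 w)).
A: fails — uR²v but no t with vRt and uR²t.
B: holds.
C: fails — w0R²w2 but no w with w2Rw and w0R²w.

B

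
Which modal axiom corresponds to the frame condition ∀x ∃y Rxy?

This is seriality; the standard corresponding axiom is D: □ψ → ◇ψ.
Suppose □ψ→◇ψ is valid. At any x set V(ψ)=W. Then □ψ at x, so ◇ψ at x, so x has a successor.

□ψ → ◇ψ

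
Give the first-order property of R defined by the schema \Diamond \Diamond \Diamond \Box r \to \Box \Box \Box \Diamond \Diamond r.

\forall x \forall y \forall z ((x R^3 y \wedge x R^3 z) \to \exists w (yRw \wedge z R^2 w))

This is a Sahlqvist (Geach-type) schema ◇^3□^1r → □^3◇^2r.
Minimal-valuation argument: fix x; take any y with xR^3y and any z with xR^3z. Set V(r) to the set of worlds R-reachable from y in exactly 1 step. Then □^1r holds at y, so the antecedent holds at x; validity forces ◇^2r at z, giving a w with zR^2w and yR^1w.
First-order correspondent: \forall x \forall y \forall z ((x R^3 y \wedge x R^3 z) \to \exists w (yRw \wedge z R^2 w)).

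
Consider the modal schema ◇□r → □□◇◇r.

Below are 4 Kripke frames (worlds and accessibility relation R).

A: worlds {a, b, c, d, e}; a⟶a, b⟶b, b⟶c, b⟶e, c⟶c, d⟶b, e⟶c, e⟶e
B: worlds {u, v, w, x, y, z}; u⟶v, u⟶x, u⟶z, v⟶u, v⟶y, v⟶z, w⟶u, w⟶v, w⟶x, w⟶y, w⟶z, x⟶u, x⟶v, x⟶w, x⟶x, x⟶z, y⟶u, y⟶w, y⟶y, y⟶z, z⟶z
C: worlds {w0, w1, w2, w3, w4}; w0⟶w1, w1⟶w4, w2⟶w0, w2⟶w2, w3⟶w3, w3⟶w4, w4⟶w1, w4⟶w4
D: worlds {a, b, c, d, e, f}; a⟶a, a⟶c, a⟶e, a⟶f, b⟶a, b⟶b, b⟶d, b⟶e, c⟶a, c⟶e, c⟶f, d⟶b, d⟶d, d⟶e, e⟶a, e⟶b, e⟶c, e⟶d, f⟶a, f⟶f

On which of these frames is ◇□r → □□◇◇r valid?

A, B, D

The schema corresponds to a generalized confluence (Geach) condition: ∀x ∀y ∀z ((xRy ∧ xR²z) → ∃w (yRw ∧ zR²w)).
A: holds.
B: holds.
C: fails — w2Rw0, w2R²w0 but no w with w0Rw and w0R²w.
D: holds.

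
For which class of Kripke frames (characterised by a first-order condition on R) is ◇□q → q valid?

symmetry: ∀x ∀y (Rxy → Ryx)

This is frame-equivalent to q → □◇q (substitute ¬q for q and contrapose).
Suppose q→□◇q is valid. Take Rxy and set V(q)={x}. Then q at x, so □◇q at x, so ◇q at y, so some z with Ryz has q; z=x, i.e. Ryx.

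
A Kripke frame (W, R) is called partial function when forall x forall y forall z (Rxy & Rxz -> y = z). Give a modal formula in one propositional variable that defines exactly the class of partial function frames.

◇q → □q

The condition is partial functionality. The CD schema ◇q → □q defines it.
Suppose ◇q→□q is valid. Take Rxy, Rxz and set V(q)={y}. Then ◇q at x, so □q at x, so q at z, i.e. z=y.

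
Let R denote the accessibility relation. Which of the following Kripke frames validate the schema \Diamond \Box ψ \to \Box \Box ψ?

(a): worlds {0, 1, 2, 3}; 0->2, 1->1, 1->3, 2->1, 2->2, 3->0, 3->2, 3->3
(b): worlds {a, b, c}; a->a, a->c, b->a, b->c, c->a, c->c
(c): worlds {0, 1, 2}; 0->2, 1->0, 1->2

(b)

The schema corresponds to a generalized confluence (Geach) condition: \forall x \forall y \forall z ((xRy \wedge x R^2 z) \to \exists w (yRw \wedge z = w)).
(a): fails — 1R1, 1R²0 but no w with 1Rw and 0=w.
(b): satisfies the condition.
(c): fails — 1R2, 1R²2 but no w with 2Rw and 2=w.
Valid on: (b).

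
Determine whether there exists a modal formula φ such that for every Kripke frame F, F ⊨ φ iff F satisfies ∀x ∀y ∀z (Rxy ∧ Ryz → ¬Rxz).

Not definable by any modal formula

If a class were modally definable it would be closed under surjective bounded morphisms (Goldblatt–Thomason).
The 7-cycle (worlds s,t,u,v,w,x,y with s→t→u→v→w→x→y→s) is intransitive. Mapping every world to a single reflexive point • is a surjective bounded morphism; the reflexive point is not intransitive (R••∧R•• but R••).
Hence intransitivity is not modally definable.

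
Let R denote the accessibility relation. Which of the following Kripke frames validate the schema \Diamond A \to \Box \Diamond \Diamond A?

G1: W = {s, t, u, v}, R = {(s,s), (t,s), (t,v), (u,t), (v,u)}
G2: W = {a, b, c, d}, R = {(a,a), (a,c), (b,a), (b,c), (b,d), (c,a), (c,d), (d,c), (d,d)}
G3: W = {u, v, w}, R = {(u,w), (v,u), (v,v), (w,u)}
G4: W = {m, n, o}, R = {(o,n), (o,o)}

G2

The schema corresponds to a generalized confluence (Geach) condition: \forall x \forall y \forall z ((xRy \wedge xRz) \to \exists w (y = w \wedge z R^2 w)).
G1: fails — tRs, tRv but no w with s=w and vR²w.
G2: satisfies the condition.
G3: fails — vRv, vRu but no t with v=t and uR²t.
G4: fails — oRn, oRn but no w with n=w and nR²w.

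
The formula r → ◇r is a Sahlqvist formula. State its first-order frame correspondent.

Replacing r by ¬r and contraposing gives the equivalent schema □r → r.
Suppose □r→r is valid. At any x set V(r)={w : Rxw}. Then □r holds at x, so r holds at x, i.e. Rxx.

reflexivity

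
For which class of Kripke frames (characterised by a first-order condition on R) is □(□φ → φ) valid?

Suppose □(□φ→φ) is valid. Take Rxy and set V(φ)={w : Ryw}. Then at y, □φ holds; since □(□φ→φ) at x, □φ→φ at y, so φ at y, i.e. Ryy.
The converse is a direct semantic check.
So the correspondent is shift-reflexivity.

shift-reflexivity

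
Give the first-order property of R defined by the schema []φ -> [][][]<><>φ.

forall x forall z (x R^3 z -> exists w (xRw & z R^2 w))

This is a Sahlqvist (Geach-type) schema ◇^0□^1φ → □^3◇^2φ.
Minimal-valuation argument: fix x; take any y with xR^0y and any z with xR^3z. Set V(φ) to the set of worlds R-reachable from y in exactly 1 step. Then □^1φ holds at y, so the antecedent holds at x; validity forces ◇^2φ at z, giving a w with zR^2w and yR^1w.
First-order correspondent: forall x forall z (x R^3 z -> exists w (xRw & z R^2 w)).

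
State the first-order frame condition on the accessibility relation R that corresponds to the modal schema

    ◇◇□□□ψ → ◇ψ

∀x ∀y (xR²y → ∃w (yR³w ∧ xRw))

This is a Sahlqvist (Geach-type) schema ◇^2□^3ψ → □^0◇^1ψ.
First-order correspondent: ∀x ∀y (xR²y → ∃w (yR³w ∧ xRw)).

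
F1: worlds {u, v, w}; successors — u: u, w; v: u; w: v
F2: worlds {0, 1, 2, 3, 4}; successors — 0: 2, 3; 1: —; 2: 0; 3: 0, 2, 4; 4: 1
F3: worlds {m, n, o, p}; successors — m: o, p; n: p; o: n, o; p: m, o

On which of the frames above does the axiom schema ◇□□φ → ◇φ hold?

F3

Frame correspondent (Sahlqvist): ∀x ∀y (xRy → ∃w (yR²w ∧ xRw)) — i.e. a generalized confluence (Geach) condition.
F1: fails — wRv but no t with vR²t and wRt.
F2: fails — 3R4 but no w with 4R²w and 3Rw.
F3: ✓.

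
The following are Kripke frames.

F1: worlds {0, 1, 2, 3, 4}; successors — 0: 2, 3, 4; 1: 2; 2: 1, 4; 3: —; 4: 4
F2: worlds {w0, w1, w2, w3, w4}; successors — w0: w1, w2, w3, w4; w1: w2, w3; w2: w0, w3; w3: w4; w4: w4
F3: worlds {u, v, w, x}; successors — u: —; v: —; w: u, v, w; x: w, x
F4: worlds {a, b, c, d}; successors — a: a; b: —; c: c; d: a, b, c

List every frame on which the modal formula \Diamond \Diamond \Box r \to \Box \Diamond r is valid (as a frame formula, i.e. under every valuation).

none

Frame correspondent (Sahlqvist): \forall x \forall y \forall z ((x R^2 y \wedge xRz) \to \exists w (yRw \wedge zRw)) — i.e. a generalized confluence (Geach) condition.
F1: fails — 0R²1, 0R2 but no w with 1Rw and 2Rw.
F2: fails — w0R²w2, w0Rw3 but no w with w2Rw and w3Rw.
F3: fails — wR²u, wRu but no t with uRt and uRt.
F4: fails — dR²a, dRb but no w with aRw and bRw.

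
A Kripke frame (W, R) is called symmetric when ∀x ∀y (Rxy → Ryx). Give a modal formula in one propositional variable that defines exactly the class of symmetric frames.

r → □◇r

A defining formula is r → □◇r (the B axiom).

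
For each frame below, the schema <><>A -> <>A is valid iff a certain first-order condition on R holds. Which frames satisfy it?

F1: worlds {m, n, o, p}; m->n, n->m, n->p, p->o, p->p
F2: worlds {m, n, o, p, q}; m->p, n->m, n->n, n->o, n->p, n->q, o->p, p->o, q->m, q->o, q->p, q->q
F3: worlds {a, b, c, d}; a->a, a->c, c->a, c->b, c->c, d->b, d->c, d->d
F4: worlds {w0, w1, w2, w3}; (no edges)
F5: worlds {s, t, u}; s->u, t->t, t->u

F4, F5

The schema corresponds to a generalized confluence (Geach) condition: forall x forall y (x R^2 y -> exists w (y = w & xRw)).
F1: fails — mR²m but no w with m=w and mRw.
F2: fails — mR²o but no w with o=w and mRw.
F3: fails — aR²b but no w with b=w and aRw.
F4: holds.
F5: holds.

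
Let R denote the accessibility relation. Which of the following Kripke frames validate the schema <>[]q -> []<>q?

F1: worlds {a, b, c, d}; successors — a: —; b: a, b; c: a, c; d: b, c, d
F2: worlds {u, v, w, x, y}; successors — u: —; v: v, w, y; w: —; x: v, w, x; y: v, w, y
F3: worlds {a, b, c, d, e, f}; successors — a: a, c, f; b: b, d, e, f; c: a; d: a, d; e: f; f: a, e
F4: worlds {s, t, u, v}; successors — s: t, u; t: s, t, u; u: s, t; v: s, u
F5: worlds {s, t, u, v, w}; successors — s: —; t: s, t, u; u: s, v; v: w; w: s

Frame correspondent (Sahlqvist): forall x forall y forall z (Rxy & Rxz -> exists w (Ryw & Rzw)) — i.e. convergence.
F1: fails — Rbb and Rba but b and a have no common successor.
F2: fails — Rvv and Rvw but v and w have no common successor.
F3: fails — Rbf and Rbe but f and e have no common successor.
F4: holds.
F5: fails — Rts and Rts but s and s have no common successor.

F4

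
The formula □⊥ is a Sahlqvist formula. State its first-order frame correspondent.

emptiness of R

□⊥ is valid iff no world has any successor (otherwise □⊥ fails at any world with one).
The converse is a direct semantic check.
Frame condition: ∀x ∀y ¬Rxy.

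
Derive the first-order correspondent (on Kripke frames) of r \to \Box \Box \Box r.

\forall x \forall z (x R^3 z \to \exists w (x = w \wedge z = w))

This is a Sahlqvist (Geach-type) schema ◇^0□^0r → □^3◇^0r.
First-order correspondent: \forall x \forall z (x R^3 z \to \exists w (x = w \wedge z = w)).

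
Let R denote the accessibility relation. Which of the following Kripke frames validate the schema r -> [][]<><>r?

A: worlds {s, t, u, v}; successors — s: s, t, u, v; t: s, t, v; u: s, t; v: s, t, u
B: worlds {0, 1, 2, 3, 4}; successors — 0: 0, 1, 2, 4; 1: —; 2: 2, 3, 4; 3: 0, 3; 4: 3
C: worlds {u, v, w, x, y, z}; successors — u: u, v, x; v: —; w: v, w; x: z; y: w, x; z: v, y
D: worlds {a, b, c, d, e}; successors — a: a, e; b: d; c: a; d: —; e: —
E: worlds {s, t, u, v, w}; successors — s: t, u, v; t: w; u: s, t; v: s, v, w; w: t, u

This is the axiom for a generalized confluence (Geach) condition; its first-order frame correspondent is forall x forall z (x R^2 z -> exists w (x = w & z R^2 w)).
A: condition met.
B: fails — 0R²1 but no w with 0=w and 1R²w.
C: fails — uR²v but no t with u=t and vR²t.
D: fails — aR²e but no w with a=w and eR²w.
E: fails — sR²t but no w* with s=w* and tR²w*.
Valid on: A.

A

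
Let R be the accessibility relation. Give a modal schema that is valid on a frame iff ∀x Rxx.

A defining formula is □r → r (the T axiom).
Suppose □r→r is valid. At any x set V(r)={w : Rxw}. Then □r holds at x, so r holds at x, i.e. Rxx.

□r → r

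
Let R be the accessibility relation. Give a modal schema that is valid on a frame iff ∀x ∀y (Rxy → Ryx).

p → □◇p

A defining formula is p → □◇p (the B axiom).
Suppose p→□◇p is valid. Take Rxy and set V(p)={x}. Then p at x, so □◇p at x, so ◇p at y, so some z with Ryz has p; z=x, i.e. Ryx.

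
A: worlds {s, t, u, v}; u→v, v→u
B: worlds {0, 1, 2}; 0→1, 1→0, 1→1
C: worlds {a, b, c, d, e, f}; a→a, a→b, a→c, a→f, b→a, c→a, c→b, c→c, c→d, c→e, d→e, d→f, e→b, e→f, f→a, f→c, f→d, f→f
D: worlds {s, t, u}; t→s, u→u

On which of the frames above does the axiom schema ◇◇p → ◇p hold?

This is the axiom for transitivity; its first-order frame correspondent is ∀x ∀y ∀z (Rxy ∧ Ryz → Rxz).
A: fails — Ruv and Rvu but not Ruu.
B: fails — R01 and R10 but not R00.
C: fails — Rde and Reb but not Rdb.
D: satisfies the condition.

D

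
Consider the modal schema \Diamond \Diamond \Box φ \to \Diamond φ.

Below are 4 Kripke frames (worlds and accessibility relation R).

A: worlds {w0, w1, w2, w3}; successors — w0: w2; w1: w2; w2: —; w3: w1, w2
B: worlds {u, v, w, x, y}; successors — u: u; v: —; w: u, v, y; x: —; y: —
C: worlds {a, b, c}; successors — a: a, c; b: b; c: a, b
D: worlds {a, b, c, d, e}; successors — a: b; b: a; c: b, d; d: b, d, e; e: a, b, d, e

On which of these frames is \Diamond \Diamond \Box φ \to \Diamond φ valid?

B

Frame correspondent (Sahlqvist): \forall x \forall y (x R^2 y \to \exists w (yRw \wedge xRw)) — i.e. a generalized confluence (Geach) condition.
A: fails — w3R²w2 but no w with w2Rw and w3Rw.
B: ✓.
C: fails — aR²b but no w with bRw and aRw.
D: fails — cR²b but no w with bRw and cRw.
Valid on: B.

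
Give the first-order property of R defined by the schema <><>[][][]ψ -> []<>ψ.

forall x forall y forall z ((x R^2 y & xRz) -> exists w (y R^3 w & zRw))

This is a Sahlqvist (Geach-type) schema ◇^2□^3ψ → □^1◇^1ψ.
Minimal-valuation argument: fix x; take any y with xR^2y and any z with xR^1z. Set V(ψ) to the set of worlds R-reachable from y in exactly 3 steps. Then □^3ψ holds at y, so the antecedent holds at x; validity forces ◇^1ψ at z, giving a w with zR^1w and yR^3w.
First-order correspondent: forall x forall y forall z ((x R^2 y & xRz) -> exists w (y R^3 w & zRw)).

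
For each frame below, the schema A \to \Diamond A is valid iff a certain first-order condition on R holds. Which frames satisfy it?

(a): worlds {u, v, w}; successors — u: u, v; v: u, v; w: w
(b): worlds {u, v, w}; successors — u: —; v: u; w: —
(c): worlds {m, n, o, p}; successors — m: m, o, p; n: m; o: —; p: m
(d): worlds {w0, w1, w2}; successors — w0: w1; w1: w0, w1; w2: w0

(a)

Frame correspondent (Sahlqvist): \forall x Rxx — i.e. reflexivity.
(a): ✓.
(b): fails — world u does not see itself.
(c): fails — world n does not see itself.
(d): fails — world w0 does not see itself.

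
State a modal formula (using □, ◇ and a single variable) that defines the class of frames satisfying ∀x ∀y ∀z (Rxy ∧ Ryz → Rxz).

□s → □□s

The condition is transitivity. The 4 schema □s → □□s defines it.
Suppose □s→□□s is valid. Take Rxy, Ryz and set V(s)={w : Rxw}. Then □s at x, so □□s at x, so □s at y, so s at z, i.e. Rxz.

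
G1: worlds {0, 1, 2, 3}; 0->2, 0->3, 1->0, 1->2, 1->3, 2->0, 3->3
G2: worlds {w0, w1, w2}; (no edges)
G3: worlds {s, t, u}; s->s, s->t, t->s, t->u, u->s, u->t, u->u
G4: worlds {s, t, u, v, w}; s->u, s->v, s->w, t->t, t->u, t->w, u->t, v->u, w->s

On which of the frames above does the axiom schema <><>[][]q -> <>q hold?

This is the axiom for a generalized confluence (Geach) condition; its first-order frame correspondent is forall x forall y (x R^2 y -> exists w (y R^2 w & xRw)).
G1: fails — 2R²2 but no w with 2R²w and 2Rw.
G2: satisfies the condition.
G3: satisfies the condition.
G4: fails — uR²w but no w* with wR²w* and uRw*.
Valid on: G2, G3.

G2, G3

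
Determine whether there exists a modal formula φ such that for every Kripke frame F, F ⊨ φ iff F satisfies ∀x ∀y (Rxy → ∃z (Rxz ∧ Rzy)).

Yes: it is density, defined by the C4 schema □□q → □q.

Yes, by □□q → □q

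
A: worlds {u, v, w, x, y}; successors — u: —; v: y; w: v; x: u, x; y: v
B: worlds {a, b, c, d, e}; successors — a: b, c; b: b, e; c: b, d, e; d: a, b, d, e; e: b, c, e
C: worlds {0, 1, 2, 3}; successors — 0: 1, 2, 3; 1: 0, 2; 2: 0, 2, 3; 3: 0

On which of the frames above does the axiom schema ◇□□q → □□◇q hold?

This is the axiom for a generalized confluence (Geach) condition; its first-order frame correspondent is ∀x ∀y ∀z ((xRy ∧ xR²z) → ∃w (yR²w ∧ zRw)).
A: fails — xRu, xR²u but no t with uR²t and uRt.
B: condition met.
C: fails — 0R3, 0R²3 but no w with 3R²w and 3Rw.

B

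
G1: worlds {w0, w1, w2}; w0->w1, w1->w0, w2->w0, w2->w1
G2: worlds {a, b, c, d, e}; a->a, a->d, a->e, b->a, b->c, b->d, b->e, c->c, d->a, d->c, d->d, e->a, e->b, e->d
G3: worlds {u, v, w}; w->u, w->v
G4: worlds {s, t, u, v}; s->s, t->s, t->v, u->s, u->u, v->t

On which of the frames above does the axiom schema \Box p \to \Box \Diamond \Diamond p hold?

This is the axiom for a generalized confluence (Geach) condition; its first-order frame correspondent is \forall x \forall z (xRz \to \exists w (xRw \wedge z R^2 w)).
G1: holds.
G2: holds.
G3: fails — wRu but no t with wRt and uR²t.
G4: holds.

G1, G2, G4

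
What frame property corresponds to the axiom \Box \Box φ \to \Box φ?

Density

Suppose □□φ→□φ is valid. Take Rxy and set V(φ)={w : xR²w}. Then □□φ at x, so □φ at x, so φ at y, i.e. ∃z(Rxz∧Rzy).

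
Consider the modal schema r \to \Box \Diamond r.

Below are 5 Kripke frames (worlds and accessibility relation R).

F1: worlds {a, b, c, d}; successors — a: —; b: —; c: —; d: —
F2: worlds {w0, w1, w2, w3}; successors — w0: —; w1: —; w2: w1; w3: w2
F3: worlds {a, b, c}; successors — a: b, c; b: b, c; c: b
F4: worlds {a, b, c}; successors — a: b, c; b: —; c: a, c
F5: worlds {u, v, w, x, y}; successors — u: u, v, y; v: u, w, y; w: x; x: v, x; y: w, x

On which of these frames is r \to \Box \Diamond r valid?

F1

The schema corresponds to symmetry: \forall x \forall y (Rxy \to Ryx).
F1: holds.
F2: fails — Rw3w2 but not Rw2w3.
F3: fails — Rab but not Rba.
F4: fails — Rab but not Rba.
F5: fails — Ryx but not Rxy.
Valid on: F1.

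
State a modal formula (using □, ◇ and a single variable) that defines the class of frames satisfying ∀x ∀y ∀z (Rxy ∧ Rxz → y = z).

The condition is partial functionality. The CD schema ◇p → □p defines it.

◇p → □p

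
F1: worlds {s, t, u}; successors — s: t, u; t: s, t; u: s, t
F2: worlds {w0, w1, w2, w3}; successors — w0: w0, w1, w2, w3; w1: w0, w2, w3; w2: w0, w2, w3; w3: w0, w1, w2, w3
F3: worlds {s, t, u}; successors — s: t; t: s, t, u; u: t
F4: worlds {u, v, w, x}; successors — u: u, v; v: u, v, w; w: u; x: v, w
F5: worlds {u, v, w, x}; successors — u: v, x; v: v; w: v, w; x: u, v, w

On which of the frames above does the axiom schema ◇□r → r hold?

F3

The schema corresponds to symmetry: ∀x ∀y (Rxy → Ryx).
F1: fails — Rut but not Rtu.
F2: fails — Rw1w2 but not Rw2w1.
F3: satisfies the condition.
F4: fails — Rxw but not Rwx.
F5: fails — Ruv but not Rvu.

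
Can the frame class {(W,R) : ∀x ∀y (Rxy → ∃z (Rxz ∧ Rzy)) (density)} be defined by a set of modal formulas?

Yes, by □□r → □r

Yes: it is density, defined by the C4 schema □□r → □r.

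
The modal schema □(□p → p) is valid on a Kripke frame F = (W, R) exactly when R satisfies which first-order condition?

shift-reflexivity: ∀x ∀y (Rxy → Ryy)

Suppose □(□p→p) is valid. Take Rxy and set V(p)={w : Ryw}. Then at y, □p holds; since □(□p→p) at x, □p→p at y, so p at y, i.e. Ryy.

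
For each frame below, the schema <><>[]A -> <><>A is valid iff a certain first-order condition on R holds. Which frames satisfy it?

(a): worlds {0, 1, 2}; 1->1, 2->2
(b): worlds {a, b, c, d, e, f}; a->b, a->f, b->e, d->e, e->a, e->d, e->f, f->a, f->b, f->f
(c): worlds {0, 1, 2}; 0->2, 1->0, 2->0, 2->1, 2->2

(a), (c)

The schema corresponds to a generalized confluence (Geach) condition: forall x forall y (x R^2 y -> exists w (yRw & x R^2 w)).
(a): holds.
(b): fails — bR²d but no w with dRw and bR²w.
(c): holds.
Valid on: (a), (c).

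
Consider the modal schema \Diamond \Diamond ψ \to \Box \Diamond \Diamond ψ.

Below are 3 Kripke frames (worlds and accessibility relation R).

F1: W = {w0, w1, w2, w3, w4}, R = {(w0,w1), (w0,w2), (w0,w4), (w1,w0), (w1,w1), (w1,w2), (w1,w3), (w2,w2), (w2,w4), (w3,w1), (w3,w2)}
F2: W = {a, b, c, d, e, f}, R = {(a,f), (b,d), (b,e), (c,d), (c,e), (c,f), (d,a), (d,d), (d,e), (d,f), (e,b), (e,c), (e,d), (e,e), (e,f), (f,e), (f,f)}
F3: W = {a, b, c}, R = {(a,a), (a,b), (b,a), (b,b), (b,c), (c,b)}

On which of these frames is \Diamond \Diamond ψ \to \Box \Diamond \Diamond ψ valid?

Frame correspondent (Sahlqvist): \forall x \forall y \forall z ((x R^2 y \wedge xRz) \to \exists w (y = w \wedge z R^2 w)) — i.e. a generalized confluence (Geach) condition.
F1: fails — w0R²w0, w0Rw2 but no w with w0=w and w2R²w.
F2: fails — cR²a, cRf but no w with a=w and fR²w.
F3: ✓.

F3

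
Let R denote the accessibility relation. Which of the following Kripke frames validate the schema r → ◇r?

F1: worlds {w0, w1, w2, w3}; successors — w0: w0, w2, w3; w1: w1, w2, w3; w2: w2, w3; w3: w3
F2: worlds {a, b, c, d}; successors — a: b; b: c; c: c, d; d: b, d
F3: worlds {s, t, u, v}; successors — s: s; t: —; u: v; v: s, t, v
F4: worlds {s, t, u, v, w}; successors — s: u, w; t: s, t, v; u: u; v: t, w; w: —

F1

Frame correspondent (Sahlqvist): ∀x ∃w (x = w ∧ xRw) — i.e. a generalized confluence (Geach) condition.
F1: ✓.
F2: fails — at a but no w with a=w and aRw.
F3: fails — at t but no w with t=w and tRw.
F4: fails — at s but no w* with s=w* and sRw*.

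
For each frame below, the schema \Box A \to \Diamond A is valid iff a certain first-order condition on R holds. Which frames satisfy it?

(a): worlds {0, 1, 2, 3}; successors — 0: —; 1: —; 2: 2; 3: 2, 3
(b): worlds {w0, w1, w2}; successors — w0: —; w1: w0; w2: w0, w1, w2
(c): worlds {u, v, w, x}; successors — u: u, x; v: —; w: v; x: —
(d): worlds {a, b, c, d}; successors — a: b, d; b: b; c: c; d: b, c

The schema corresponds to seriality: \forall x \exists y Rxy.
(a): fails — world 0 has no successor.
(b): fails — world w0 has no successor.
(c): fails — world v has no successor.
(d): holds.

(d)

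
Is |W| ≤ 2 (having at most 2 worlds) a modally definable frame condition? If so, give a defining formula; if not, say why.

Not modally definable

If a class were modally definable it would be closed under disjoint unions (Goldblatt–Thomason).
Any modal formula valid on each of 3 disjoint one-world frames is valid on their disjoint union (validity is preserved under disjoint unions). Each one-world frame has |W|=1≤2, but the union has |W|=3.
So the class is not modally definable.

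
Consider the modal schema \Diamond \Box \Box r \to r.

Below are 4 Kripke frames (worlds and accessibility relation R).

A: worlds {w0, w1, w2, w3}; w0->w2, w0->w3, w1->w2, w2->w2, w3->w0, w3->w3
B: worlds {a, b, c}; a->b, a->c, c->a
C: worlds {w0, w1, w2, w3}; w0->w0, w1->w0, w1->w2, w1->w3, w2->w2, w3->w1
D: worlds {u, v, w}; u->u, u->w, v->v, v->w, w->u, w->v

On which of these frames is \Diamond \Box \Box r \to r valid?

D

Frame correspondent (Sahlqvist): \forall x \forall y (xRy \to \exists w (y R^2 w \wedge x = w)) — i.e. a generalized confluence (Geach) condition.
A: fails — w0Rw2 but no w with w2R²w and w0=w.
B: fails — aRb but no w with bR²w and a=w.
C: fails — w1Rw0 but no w with w0R²w and w1=w.
D: ✓.
Valid on: D.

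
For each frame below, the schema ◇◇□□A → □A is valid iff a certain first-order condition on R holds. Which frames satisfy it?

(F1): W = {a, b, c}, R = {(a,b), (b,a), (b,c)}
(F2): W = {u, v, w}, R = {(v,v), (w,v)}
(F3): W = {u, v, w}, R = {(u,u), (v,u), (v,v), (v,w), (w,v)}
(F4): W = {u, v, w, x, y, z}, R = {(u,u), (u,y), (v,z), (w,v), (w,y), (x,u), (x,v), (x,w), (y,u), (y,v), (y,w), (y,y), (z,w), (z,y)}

(F2)

The schema corresponds to a generalized confluence (Geach) condition: ∀x ∀y ∀z ((xR²y ∧ xRz) → ∃w (yR²w ∧ z = w)).
(F1): fails — aR²a, aRb but no w with aR²w and b=w.
(F2): ✓.
(F3): fails — vR²u, vRv but no t with uR²t and v=t.
(F4): fails — uR²v, uRu but no t with vR²t and u=t.
Valid on: (F2).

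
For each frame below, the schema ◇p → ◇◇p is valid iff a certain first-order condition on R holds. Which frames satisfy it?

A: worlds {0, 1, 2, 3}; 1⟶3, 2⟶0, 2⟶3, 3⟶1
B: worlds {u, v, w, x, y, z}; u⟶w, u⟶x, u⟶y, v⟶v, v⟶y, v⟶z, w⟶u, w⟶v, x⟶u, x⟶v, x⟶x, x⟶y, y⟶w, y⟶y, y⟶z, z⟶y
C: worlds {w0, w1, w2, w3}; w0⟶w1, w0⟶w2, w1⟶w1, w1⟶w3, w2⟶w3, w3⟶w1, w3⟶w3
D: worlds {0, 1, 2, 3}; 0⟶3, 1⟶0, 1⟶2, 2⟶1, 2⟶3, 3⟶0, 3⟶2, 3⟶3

none

The schema corresponds to a generalized confluence (Geach) condition: ∀x ∀y (xRy → ∃w (y = w ∧ xR²w)).
A: fails — 1R3 but no w with 3=w and 1R²w.
B: fails — wRu but no t with u=t and wR²t.
C: fails — w0Rw2 but no w with w2=w and w0R²w.
D: fails — 1R0 but no w with 0=w and 1R²w.
Valid on no frame.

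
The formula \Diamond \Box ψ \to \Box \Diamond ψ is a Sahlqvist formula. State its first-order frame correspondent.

Suppose ◇□ψ→□◇ψ is valid. Take Rxy, Rxz and set V(ψ)={w : Ryw}. Then □ψ at y so ◇□ψ at x, so □◇ψ at x, so ◇ψ at z, giving w with Rzw and Ryw.

convergence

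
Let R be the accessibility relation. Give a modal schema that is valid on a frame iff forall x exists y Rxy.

This is seriality; the standard corresponding axiom is D: □r → ◇r.
Suppose □r→◇r is valid. At any x set V(r)=W. Then □r at x, so ◇r at x, so x has a successor.

□r → ◇r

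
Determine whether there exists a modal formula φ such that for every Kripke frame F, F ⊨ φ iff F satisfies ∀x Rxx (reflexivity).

Yes: it is reflexivity, defined by the T schema □p → p.

Yes, by □p → p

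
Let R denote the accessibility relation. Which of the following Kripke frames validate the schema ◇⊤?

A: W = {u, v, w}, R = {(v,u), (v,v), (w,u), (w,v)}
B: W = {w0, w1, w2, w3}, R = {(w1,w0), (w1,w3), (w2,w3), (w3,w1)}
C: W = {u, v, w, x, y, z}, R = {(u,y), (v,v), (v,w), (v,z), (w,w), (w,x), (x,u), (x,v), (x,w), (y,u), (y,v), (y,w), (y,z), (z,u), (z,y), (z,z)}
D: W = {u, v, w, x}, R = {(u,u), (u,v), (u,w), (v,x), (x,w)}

C

This is the axiom for seriality; its first-order frame correspondent is ∀x ∃y Rxy.
A: fails — world u has no successor.
B: fails — world w0 has no successor.
C: condition met.
D: fails — world w has no successor.
Valid on: C.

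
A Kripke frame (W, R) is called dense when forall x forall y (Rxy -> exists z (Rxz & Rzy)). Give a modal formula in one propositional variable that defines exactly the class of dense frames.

□□s → □s

The condition is density. The C4 schema □□s → □s defines it.
Suppose □□s→□s is valid. Take Rxy and set V(s)={w : xR²w}. Then □□s at x, so □s at x, so s at y, i.e. ∃z(Rxz∧Rzy).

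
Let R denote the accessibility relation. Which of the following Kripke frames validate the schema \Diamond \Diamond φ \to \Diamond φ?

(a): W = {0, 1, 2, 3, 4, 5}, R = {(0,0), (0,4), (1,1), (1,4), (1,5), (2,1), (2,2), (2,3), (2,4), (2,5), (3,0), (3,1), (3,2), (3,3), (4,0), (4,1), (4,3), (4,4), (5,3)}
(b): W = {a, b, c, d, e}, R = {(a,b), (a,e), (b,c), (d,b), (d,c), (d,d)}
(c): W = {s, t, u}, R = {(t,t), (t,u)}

(c)

This is the axiom for transitivity; its first-order frame correspondent is \forall x \forall y \forall z (Rxy \wedge Ryz \to Rxz).
(a): fails — R53 and R32 but not R52.
(b): fails — Rab and Rbc but not Rac.
(c): ✓.
Valid on: (c).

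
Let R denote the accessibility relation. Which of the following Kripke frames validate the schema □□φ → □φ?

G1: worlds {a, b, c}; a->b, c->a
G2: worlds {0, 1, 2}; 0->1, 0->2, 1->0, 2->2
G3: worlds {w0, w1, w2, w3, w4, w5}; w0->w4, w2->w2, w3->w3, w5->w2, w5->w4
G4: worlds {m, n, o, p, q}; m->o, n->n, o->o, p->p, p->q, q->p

G4

Frame correspondent (Sahlqvist): ∀x ∀y (Rxy → ∃z (Rxz ∧ Rzy)) — i.e. density.
G1: fails — Rca but no z with Rcz and Rza.
G2: fails — R01 but no z with R0z and Rz1.
G3: fails — Rw0w4 but no z with Rw0z and Rzw4.
G4: condition met.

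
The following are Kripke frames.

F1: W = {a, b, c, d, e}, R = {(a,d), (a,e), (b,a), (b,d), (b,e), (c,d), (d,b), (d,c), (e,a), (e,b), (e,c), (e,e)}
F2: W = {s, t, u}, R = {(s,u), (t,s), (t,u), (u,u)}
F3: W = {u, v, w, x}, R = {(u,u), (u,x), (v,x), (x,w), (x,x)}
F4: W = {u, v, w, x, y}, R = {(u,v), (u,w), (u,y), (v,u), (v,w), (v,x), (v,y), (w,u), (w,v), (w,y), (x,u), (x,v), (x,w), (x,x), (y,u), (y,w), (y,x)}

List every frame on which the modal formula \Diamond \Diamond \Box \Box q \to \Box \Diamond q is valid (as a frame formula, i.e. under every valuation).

F2, F4

Frame correspondent (Sahlqvist): \forall x \forall y \forall z ((x R^2 y \wedge xRz) \to \exists w (y R^2 w \wedge zRw)) — i.e. a generalized confluence (Geach) condition.
F1: fails — bR²c, bRa but no w with cR²w and aRw.
F2: holds.
F3: fails — uR²w, uRu but no t with wR²t and uRt.
F4: holds.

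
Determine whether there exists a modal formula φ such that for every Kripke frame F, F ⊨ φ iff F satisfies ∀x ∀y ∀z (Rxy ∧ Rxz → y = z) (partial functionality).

Yes, by ◇p → □p

The condition is partial functionality. A defining modal formula is ◇p → □p.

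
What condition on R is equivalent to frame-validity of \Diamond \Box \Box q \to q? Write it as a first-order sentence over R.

\forall x \forall y (xRy \to \exists w (y R^2 w \wedge x = w))

This is a Sahlqvist (Geach-type) schema ◇^1□^2q → □^0◇^0q.
Minimal-valuation argument: fix x; take any y with xR^1y and any z with xR^0z. Set V(q) to the set of worlds R-reachable from y in exactly 2 steps. Then □^2q holds at y, so the antecedent holds at x; validity forces ◇^0q at z, giving a w with zR^0w and yR^2w.
First-order correspondent: \forall x \forall y (xRy \to \exists w (y R^2 w \wedge x = w)).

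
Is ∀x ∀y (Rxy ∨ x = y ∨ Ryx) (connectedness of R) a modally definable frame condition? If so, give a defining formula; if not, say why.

No — not modally definable

Modal frame validity is preserved under disjoint unions.
Take 2 disjoint single-world reflexive frames: each is trivially connected, but their disjoint union has 2 worlds with no edge between distinct components, so it is not connected.
So the class is not modally definable.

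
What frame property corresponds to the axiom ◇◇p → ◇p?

Replacing p by ¬p and contraposing gives the equivalent schema □p → □□p.
Suppose □p→□□p is valid. Take Rxy, Ryz and set V(p)={w : Rxw}. Then □p at x, so □□p at x, so □p at y, so p at z, i.e. Rxz.

transitivity: ∀x ∀y ∀z (Rxy ∧ Ryz → Rxz)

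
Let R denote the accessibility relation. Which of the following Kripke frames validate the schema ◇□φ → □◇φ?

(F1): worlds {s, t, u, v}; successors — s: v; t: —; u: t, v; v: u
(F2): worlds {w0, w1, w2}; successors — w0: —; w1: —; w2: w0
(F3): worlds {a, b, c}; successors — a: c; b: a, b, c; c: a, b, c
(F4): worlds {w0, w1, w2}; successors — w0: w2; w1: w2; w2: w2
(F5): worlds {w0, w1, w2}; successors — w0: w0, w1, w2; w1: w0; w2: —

(F3), (F4)

Frame correspondent (Sahlqvist): ∀x ∀y ∀z (Rxy ∧ Rxz → ∃w (Ryw ∧ Rzw)) — i.e. convergence.
(F1): fails — Ruv and Rut but v and t have no common successor.
(F2): fails — Rw2w0 and Rw2w0 but w0 and w0 have no common successor.
(F3): satisfies the condition.
(F4): satisfies the condition.
(F5): fails — Rw0w1 and Rw0w2 but w1 and w2 have no common successor.
Valid on: (F3), (F4).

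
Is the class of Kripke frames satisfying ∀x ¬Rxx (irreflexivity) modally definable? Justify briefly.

Any modally definable frame class is closed under surjective bounded morphisms.
The 3-cycle (worlds w0,w1,w2 with w0→w1→w2→w0) is irreflexive, and the map sending every world to a single reflexive point • is a surjective bounded morphism (forth: every edge maps to (•,•); back: every world has a successor). So any modal formula valid on the 3-cycle is also valid on the reflexive point, which is not irreflexive.
So no modal formula (or set of formulas) defines exactly the irreflexive frames.

Not modally definable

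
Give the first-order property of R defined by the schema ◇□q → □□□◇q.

This is a Sahlqvist (Geach-type) schema ◇^1□^1q → □^3◇^1q.
Minimal-valuation argument: fix x; take any y with xR^1y and any z with xR^3z. Set V(q) to the set of worlds R-reachable from y in exactly 1 step. Then □^1q holds at y, so the antecedent holds at x; validity forces ◇^1q at z, giving a w with zR^1w and yR^1w.
First-order correspondent: ∀x ∀y ∀z ((xRy ∧ xR³z) → ∃w (yRw ∧ zRw)).

∀x ∀y ∀z ((xRy ∧ xR³z) → ∃w (yRw ∧ zRw))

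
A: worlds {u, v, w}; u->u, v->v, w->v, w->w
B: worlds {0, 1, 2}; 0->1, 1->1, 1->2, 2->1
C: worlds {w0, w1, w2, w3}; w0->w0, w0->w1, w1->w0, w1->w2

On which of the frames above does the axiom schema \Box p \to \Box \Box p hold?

This is the axiom for transitivity; its first-order frame correspondent is \forall x \forall y \forall z (Rxy \wedge Ryz \to Rxz).
A: condition met.
B: fails — R01 and R12 but not R02.
C: fails — Rw0w1 and Rw1w2 but not Rw0w2.
Valid on: A.

A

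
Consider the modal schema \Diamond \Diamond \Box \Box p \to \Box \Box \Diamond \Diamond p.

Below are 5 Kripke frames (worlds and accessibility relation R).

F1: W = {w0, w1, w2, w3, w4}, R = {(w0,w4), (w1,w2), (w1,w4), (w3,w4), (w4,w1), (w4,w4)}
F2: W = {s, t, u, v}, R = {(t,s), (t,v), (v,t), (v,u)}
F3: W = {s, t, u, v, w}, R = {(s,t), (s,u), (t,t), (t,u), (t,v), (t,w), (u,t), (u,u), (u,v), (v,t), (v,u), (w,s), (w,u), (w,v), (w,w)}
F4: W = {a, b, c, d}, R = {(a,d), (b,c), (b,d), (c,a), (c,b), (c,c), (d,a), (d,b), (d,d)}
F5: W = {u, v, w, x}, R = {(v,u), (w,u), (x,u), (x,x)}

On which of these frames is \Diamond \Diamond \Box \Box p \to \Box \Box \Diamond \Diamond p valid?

F3, F4

The schema corresponds to a generalized confluence (Geach) condition: \forall x \forall y \forall z ((x R^2 y \wedge x R^2 z) \to \exists w (y R^2 w \wedge z R^2 w)).
F1: fails — w4R²w1, w4R²w2 but no w with w1R²w and w2R²w.
F2: fails — tR²t, tR²u but no w with tR²w and uR²w.
F3: condition met.
F4: condition met.
F5: fails — xR²u, xR²u but no t with uR²t and uR²t.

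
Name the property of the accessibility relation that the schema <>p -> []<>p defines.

Suppose ◇p→□◇p is valid. Take Rxy, Rxz and set V(p)={y}. Then ◇p at x, so □◇p at x, so ◇p at z, so some w with Rzw has p; w=y, i.e. Rzy. By symmetry of the argument, Ryz.
The converse is a direct semantic check.
So the correspondent is the Euclidean property.

The Euclidean property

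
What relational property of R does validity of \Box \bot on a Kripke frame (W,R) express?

□⊥ is valid iff no world has any successor (otherwise □⊥ fails at any world with one).
Conversely, on a frame with emptiness of R the schema holds at every world under every valuation.
Frame condition: \forall x \forall y \neg Rxy.

emptiness of R: \forall x \forall y \neg Rxy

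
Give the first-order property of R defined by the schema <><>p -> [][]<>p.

forall x forall y forall z ((x R^2 y & x R^2 z) -> exists w (y = w & zRw))

This is a Sahlqvist (Geach-type) schema ◇^2□^0p → □^2◇^1p.
Minimal-valuation argument: fix x; take any y with xR^2y and any z with xR^2z. Set V(p) to the set of worlds R-reachable from y in exactly 0 steps. Then □^0p holds at y, so the antecedent holds at x; validity forces ◇^1p at z, giving a w with zR^1w and yR^0w.
First-order correspondent: forall x forall y forall z ((x R^2 y & x R^2 z) -> exists w (y = w & zRw)).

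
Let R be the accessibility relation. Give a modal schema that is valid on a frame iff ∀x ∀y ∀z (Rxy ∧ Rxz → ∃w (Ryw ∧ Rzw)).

The condition is convergence. The .2 schema ◇□s → □◇s defines it.

◇□s → □◇s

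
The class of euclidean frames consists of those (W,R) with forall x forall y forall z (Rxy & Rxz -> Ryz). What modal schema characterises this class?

The condition is the Euclidean property. The 5 schema ◇p → □◇p defines it.
Suppose ◇p→□◇p is valid. Take Rxy, Rxz and set V(p)={y}. Then ◇p at x, so □◇p at x, so ◇p at z, so some w with Rzw has p; w=y, i.e. Rzy. By symmetry of the argument, Ryz.

◇p → □◇p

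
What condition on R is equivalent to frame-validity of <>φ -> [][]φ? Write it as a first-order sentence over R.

This is a Sahlqvist (Geach-type) schema ◇^1□^0φ → □^2◇^0φ.
Minimal-valuation argument: fix x; take any y with xR^1y and any z with xR^2z. Set V(φ) to the set of worlds R-reachable from y in exactly 0 steps. Then □^0φ holds at y, so the antecedent holds at x; validity forces ◇^0φ at z, giving a w with zR^0w and yR^0w.
First-order correspondent: forall x forall y forall z ((xRy & x R^2 z) -> exists w (y = w & z = w)).

forall x forall y forall z ((xRy & x R^2 z) -> exists w (y = w & z = w))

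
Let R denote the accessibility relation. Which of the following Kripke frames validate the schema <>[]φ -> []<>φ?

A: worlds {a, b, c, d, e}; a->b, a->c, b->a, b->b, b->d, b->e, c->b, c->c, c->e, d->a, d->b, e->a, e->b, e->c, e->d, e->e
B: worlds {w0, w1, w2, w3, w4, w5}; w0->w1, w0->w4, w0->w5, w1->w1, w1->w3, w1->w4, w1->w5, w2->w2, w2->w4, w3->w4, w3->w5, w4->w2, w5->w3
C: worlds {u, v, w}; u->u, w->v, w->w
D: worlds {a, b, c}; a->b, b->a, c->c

Frame correspondent (Sahlqvist): forall x forall y forall z (Rxy & Rxz -> exists w (Ryw & Rzw)) — i.e. convergence.
A: satisfies the condition.
B: fails — Rw0w4 and Rw0w5 but w4 and w5 have no common successor.
C: fails — Rww and Rwv but w and v have no common successor.
D: satisfies the condition.

A, D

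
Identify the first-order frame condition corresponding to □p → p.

This is the T axiom.
Its frame correspondent is reflexivity — ∀x Rxx.

Reflexivity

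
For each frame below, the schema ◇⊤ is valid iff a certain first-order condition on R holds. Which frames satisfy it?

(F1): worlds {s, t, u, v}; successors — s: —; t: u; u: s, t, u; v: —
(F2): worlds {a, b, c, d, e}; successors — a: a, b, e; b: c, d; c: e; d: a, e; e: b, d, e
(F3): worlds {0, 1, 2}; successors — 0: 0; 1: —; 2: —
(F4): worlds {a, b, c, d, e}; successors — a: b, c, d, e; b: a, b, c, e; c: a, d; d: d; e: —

(F2)

The schema corresponds to seriality: ∀x ∃y Rxy.
(F1): fails — world s has no successor.
(F2): satisfies the condition.
(F3): fails — world 1 has no successor.
(F4): fails — world e has no successor.
Valid on: (F2).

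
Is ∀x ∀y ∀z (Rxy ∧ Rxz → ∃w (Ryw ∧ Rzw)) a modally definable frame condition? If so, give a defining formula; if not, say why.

Yes: it is convergence, defined by the .2 schema ◇□q → □◇q.

Definable; ◇□q → □◇q defines it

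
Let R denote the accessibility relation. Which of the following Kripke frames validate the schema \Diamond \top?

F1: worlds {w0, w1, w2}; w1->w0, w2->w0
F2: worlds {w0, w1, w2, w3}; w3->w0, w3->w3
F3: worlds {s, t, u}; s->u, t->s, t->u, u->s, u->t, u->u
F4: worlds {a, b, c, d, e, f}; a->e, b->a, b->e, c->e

F3

This is the axiom for seriality; its first-order frame correspondent is \forall x \exists y Rxy.
F1: fails — world w0 has no successor.
F2: fails — world w0 has no successor.
F3: satisfies the condition.
F4: fails — world d has no successor.
Valid on: F3.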